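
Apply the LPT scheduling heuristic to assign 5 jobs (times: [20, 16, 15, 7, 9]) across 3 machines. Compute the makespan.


Sort jobs in decreasing order (LPT): [20, 16, 15, 9, 7]
Assign each job to the least loaded machine:
  Machine 1: jobs [20], load = 20
  Machine 2: jobs [16, 7], load = 23
  Machine 3: jobs [15, 9], load = 24
Makespan = max load = 24

24


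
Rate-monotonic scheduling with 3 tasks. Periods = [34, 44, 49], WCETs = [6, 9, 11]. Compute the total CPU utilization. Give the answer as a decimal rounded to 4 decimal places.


Compute individual utilizations (exact fractions):
  Task 1: C/T = 6/34 = 3/17 (approx. 0.1765)
  Task 2: C/T = 9/44 (approx. 0.2045)
  Task 3: C/T = 11/49 (approx. 0.2245)
Total utilization U = 3/17 + 9/44 + 11/49 = 22193/36652
Rounded to 4 decimal places: U = 0.6055
RM (Liu & Layland) bound for 3 tasks = 0.779763; compare with U = 22193/36652 (approx. 0.605506)
U <= bound, so schedulable by RM sufficient condition.

0.6055


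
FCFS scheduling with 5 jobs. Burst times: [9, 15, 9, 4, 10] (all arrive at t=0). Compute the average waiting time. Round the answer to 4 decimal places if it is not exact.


FCFS order (as given): [9, 15, 9, 4, 10]
Waiting times:
  Job 1: wait = 0
  Job 2: wait = 9
  Job 3: wait = 24
  Job 4: wait = 33
  Job 5: wait = 37
Sum of waiting times = 103
Average waiting time = 103/5 = 20.6

20.6


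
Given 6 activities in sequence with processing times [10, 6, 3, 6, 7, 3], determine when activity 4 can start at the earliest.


Activity 4 starts after activities 1 through 3 complete.
Predecessor durations: [10, 6, 3]
ES = 10 + 6 + 3 = 19

19


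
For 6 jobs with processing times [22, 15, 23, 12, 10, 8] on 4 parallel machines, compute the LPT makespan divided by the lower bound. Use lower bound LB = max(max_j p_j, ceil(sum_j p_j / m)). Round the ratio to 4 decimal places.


LPT order: [23, 22, 15, 12, 10, 8]
Machine loads after assignment: [23, 22, 23, 22]
LPT makespan = 23
Lower bound = max(max_job, ceil(total/4)) = max(23, 23) = 23
Ratio = 23 / 23 = 1.0

1.0


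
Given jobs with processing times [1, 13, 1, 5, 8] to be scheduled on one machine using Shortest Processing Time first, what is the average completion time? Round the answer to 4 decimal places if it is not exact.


Sort jobs by processing time (SPT order): [1, 1, 5, 8, 13]
Compute completion times sequentially:
  Job 1: processing = 1, completes at 1
  Job 2: processing = 1, completes at 2
  Job 3: processing = 5, completes at 7
  Job 4: processing = 8, completes at 15
  Job 5: processing = 13, completes at 28
Sum of completion times = 53
Average completion time = 53/5 = 10.6

10.6


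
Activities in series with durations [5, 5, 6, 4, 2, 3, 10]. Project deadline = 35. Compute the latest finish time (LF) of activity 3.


LF(activity 3) = deadline - sum of successor durations
Successors: activities 4 through 7 with durations [4, 2, 3, 10]
Sum of successor durations = 19
LF = 35 - 19 = 16

16


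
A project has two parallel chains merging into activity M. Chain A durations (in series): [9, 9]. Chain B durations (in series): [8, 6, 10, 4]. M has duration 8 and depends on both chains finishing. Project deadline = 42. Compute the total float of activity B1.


Forward pass: ES(B1) = sum of predecessors on chain B = 0
EF = ES + duration = 0 + 8 = 8
Backward pass: LF(M) = deadline = 42; LS(M) = 42 - 8 = 34
LF(B1) = LS(M) - sum(successors on chain B) = 34 - 20 = 14
LS = LF - duration = 14 - 8 = 6
Total float = LS - ES = 6 - 0 = 6

6


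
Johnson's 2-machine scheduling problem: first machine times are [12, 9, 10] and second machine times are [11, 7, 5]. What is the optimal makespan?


Apply Johnson's rule:
  Group 1 (a <= b): []
  Group 2 (a > b): [(1, 12, 11), (2, 9, 7), (3, 10, 5)]
Optimal job order: [1, 2, 3]
Schedule:
  Job 1: M1 done at 12, M2 done at 23
  Job 2: M1 done at 21, M2 done at 30
  Job 3: M1 done at 31, M2 done at 36
Makespan = 36

36


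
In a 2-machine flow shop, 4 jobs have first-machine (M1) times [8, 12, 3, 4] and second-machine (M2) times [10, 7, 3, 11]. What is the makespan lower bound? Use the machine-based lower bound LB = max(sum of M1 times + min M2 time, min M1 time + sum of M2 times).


LB1 = sum(M1 times) + min(M2 times) = 27 + 3 = 30
LB2 = min(M1 times) + sum(M2 times) = 3 + 31 = 34
Lower bound = max(LB1, LB2) = max(30, 34) = 34

34


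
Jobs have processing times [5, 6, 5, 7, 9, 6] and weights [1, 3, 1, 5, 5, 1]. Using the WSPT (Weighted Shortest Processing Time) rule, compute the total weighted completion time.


Compute p/w ratios and sort ascending (WSPT): [(7, 5), (9, 5), (6, 3), (5, 1), (5, 1), (6, 1)]
Compute weighted completion times:
  Job (p=7,w=5): C=7, w*C=5*7=35
  Job (p=9,w=5): C=16, w*C=5*16=80
  Job (p=6,w=3): C=22, w*C=3*22=66
  Job (p=5,w=1): C=27, w*C=1*27=27
  Job (p=5,w=1): C=32, w*C=1*32=32
  Job (p=6,w=1): C=38, w*C=1*38=38
Total weighted completion time = 278

278


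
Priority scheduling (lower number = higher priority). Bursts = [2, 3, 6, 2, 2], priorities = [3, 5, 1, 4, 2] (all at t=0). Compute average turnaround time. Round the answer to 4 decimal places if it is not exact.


Sort by priority (ascending = highest first):
Order: [(1, 6), (2, 2), (3, 2), (4, 2), (5, 3)]
Completion times:
  Priority 1, burst=6, C=6
  Priority 2, burst=2, C=8
  Priority 3, burst=2, C=10
  Priority 4, burst=2, C=12
  Priority 5, burst=3, C=15
Average turnaround = 51/5 = 10.2

10.2


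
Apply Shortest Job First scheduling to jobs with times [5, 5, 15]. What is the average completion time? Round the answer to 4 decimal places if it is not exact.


SJF order (ascending): [5, 5, 15]
Completion times:
  Job 1: burst=5, C=5
  Job 2: burst=5, C=10
  Job 3: burst=15, C=25
Average completion = 40/3 = 13.3333

13.3333


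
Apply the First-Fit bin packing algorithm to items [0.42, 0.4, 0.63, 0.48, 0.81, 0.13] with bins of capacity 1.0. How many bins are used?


Place items sequentially using First-Fit:
  Item 0.42 -> new Bin 1
  Item 0.4 -> Bin 1 (now 0.82)
  Item 0.63 -> new Bin 2
  Item 0.48 -> new Bin 3
  Item 0.81 -> new Bin 4
  Item 0.13 -> Bin 1 (now 0.95)
Total bins used = 4

4


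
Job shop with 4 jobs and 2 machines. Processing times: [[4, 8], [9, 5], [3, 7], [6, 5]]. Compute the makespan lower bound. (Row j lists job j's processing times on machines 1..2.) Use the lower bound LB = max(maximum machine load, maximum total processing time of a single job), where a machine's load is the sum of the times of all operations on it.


Machine loads:
  Machine 1: 4 + 9 + 3 + 6 = 22
  Machine 2: 8 + 5 + 7 + 5 = 25
Max machine load = 25
Job totals:
  Job 1: 12
  Job 2: 14
  Job 3: 10
  Job 4: 11
Max job total = 14
Lower bound = max(25, 14) = 25

25


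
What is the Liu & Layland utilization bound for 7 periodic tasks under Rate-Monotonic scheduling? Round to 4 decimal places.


Compute 2^(1/7) = 1.1040895137
Subtract 1: 1.1040895137 - 1 = 0.1040895137
Multiply by n: 7 * 0.1040895137 = 0.7286265959
Round to 4 dp: 0.7286

0.7286


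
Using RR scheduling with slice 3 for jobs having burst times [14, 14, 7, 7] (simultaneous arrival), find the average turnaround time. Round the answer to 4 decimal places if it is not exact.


Time quantum = 3
Execution trace:
  J1 runs 3 units, time = 3
  J2 runs 3 units, time = 6
  J3 runs 3 units, time = 9
  J4 runs 3 units, time = 12
  J1 runs 3 units, time = 15
  J2 runs 3 units, time = 18
  J3 runs 3 units, time = 21
  J4 runs 3 units, time = 24
  J1 runs 3 units, time = 27
  J2 runs 3 units, time = 30
  J3 runs 1 units, time = 31
  J4 runs 1 units, time = 32
  J1 runs 3 units, time = 35
  J2 runs 3 units, time = 38
  J1 runs 2 units, time = 40
  J2 runs 2 units, time = 42
Finish times: [40, 42, 31, 32]
Average turnaround = 145/4 = 36.25

36.25


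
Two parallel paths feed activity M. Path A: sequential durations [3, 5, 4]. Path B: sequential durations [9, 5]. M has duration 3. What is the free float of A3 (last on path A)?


ES(A3) = sum of predecessors on chain A = 8
EF(A3) = ES + duration = 8 + 4 = 12
Successor of A3 is M. ES(M) = max(sum(A), sum(B)) = max(12, 14) = 14
Free float = ES(successor) - EF(current) = 14 - 12 = 2

2


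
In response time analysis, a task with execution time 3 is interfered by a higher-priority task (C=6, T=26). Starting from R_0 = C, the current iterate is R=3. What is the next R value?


R_next = C + ceil(R_prev / T_hp) * C_hp
ceil(3 / 26) = ceil(0.1154) = 1
Interference = 1 * 6 = 6
R_next = 3 + 6 = 9

9


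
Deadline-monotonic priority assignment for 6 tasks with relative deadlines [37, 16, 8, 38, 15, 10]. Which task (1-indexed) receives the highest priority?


Sort tasks by relative deadline (ascending):
  Task 3: deadline = 8
  Task 6: deadline = 10
  Task 5: deadline = 15
  Task 2: deadline = 16
  Task 1: deadline = 37
  Task 4: deadline = 38
Priority order (highest first): [3, 6, 5, 2, 1, 4]
Highest priority task = 3

3


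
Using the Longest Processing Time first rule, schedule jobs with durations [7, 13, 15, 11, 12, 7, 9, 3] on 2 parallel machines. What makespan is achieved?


Sort jobs in decreasing order (LPT): [15, 13, 12, 11, 9, 7, 7, 3]
Assign each job to the least loaded machine:
  Machine 1: jobs [15, 11, 7, 7], load = 40
  Machine 2: jobs [13, 12, 9, 3], load = 37
Makespan = max load = 40

40


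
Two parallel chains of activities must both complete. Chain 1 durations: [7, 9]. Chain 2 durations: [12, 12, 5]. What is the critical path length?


Path A total = 7 + 9 = 16
Path B total = 12 + 12 + 5 = 29
Critical path = longest path = max(16, 29) = 29

29


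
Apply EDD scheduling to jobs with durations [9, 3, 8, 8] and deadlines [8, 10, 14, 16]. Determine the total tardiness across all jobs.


Sort by due date (EDD order): [(9, 8), (3, 10), (8, 14), (8, 16)]
Compute completion times and tardiness:
  Job 1: p=9, d=8, C=9, tardiness=max(0,9-8)=1
  Job 2: p=3, d=10, C=12, tardiness=max(0,12-10)=2
  Job 3: p=8, d=14, C=20, tardiness=max(0,20-14)=6
  Job 4: p=8, d=16, C=28, tardiness=max(0,28-16)=12
Total tardiness = 21

21


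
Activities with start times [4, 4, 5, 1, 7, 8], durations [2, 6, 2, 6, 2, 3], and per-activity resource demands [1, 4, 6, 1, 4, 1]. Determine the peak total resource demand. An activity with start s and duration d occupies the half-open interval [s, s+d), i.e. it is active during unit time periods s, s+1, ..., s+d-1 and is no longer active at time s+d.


Each activity i is active on [start_i, start_i + duration_i).
Compute total resource usage per time slot:
  t=0: active resources = [], total = 0
  t=1: active resources = [1], total = 1
  t=2: active resources = [1], total = 1
  t=3: active resources = [1], total = 1
  t=4: active resources = [1, 4, 1], total = 6
  t=5: active resources = [1, 4, 6, 1], total = 12
  t=6: active resources = [4, 6, 1], total = 11
  t=7: active resources = [4, 4], total = 8
  t=8: active resources = [4, 4, 1], total = 9
  t=9: active resources = [4, 1], total = 5
  t=10: active resources = [1], total = 1
Peak resource demand = 12

12


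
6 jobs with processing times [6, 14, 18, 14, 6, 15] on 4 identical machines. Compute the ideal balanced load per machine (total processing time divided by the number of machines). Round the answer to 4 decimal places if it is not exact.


Total processing time = 6 + 14 + 18 + 14 + 6 + 15 = 73
Number of machines = 4
Ideal balanced load = 73 / 4 = 18.25

18.25


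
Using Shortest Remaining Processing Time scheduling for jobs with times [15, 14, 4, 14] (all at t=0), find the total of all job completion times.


Since all jobs arrive at t=0, SRPT equals SPT ordering.
SPT order: [4, 14, 14, 15]
Completion times:
  Job 1: p=4, C=4
  Job 2: p=14, C=18
  Job 3: p=14, C=32
  Job 4: p=15, C=47
Total completion time = 4 + 18 + 32 + 47 = 101

101


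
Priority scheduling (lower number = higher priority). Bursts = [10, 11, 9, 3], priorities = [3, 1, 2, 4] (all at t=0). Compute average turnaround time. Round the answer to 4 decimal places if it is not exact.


Sort by priority (ascending = highest first):
Order: [(1, 11), (2, 9), (3, 10), (4, 3)]
Completion times:
  Priority 1, burst=11, C=11
  Priority 2, burst=9, C=20
  Priority 3, burst=10, C=30
  Priority 4, burst=3, C=33
Average turnaround = 94/4 = 23.5

23.5


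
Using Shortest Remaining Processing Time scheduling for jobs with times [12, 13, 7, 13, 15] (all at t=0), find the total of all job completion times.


Since all jobs arrive at t=0, SRPT equals SPT ordering.
SPT order: [7, 12, 13, 13, 15]
Completion times:
  Job 1: p=7, C=7
  Job 2: p=12, C=19
  Job 3: p=13, C=32
  Job 4: p=13, C=45
  Job 5: p=15, C=60
Total completion time = 7 + 19 + 32 + 45 + 60 = 163

163


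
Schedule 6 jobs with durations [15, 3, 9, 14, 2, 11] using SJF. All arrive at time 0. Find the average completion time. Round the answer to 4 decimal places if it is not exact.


SJF order (ascending): [2, 3, 9, 11, 14, 15]
Completion times:
  Job 1: burst=2, C=2
  Job 2: burst=3, C=5
  Job 3: burst=9, C=14
  Job 4: burst=11, C=25
  Job 5: burst=14, C=39
  Job 6: burst=15, C=54
Average completion = 139/6 = 23.1667

23.1667


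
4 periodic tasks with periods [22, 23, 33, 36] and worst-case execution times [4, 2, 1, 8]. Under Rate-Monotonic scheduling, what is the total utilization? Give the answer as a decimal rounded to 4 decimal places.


Compute individual utilizations (exact fractions):
  Task 1: C/T = 4/22 = 2/11 (approx. 0.1818)
  Task 2: C/T = 2/23 (approx. 0.087)
  Task 3: C/T = 1/33 (approx. 0.0303)
  Task 4: C/T = 8/36 = 2/9 (approx. 0.2222)
Total utilization U = 2/11 + 2/23 + 1/33 + 2/9 = 1187/2277
Rounded to 4 decimal places: U = 0.5213
RM (Liu & Layland) bound for 4 tasks = 0.756828; compare with U = 1187/2277 (approx. 0.521300)
U <= bound, so schedulable by RM sufficient condition.

0.5213


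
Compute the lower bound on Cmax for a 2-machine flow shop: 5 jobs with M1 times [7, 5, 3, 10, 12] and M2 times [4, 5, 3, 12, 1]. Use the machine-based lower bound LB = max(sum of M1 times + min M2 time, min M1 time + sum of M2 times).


LB1 = sum(M1 times) + min(M2 times) = 37 + 1 = 38
LB2 = min(M1 times) + sum(M2 times) = 3 + 25 = 28
Lower bound = max(LB1, LB2) = max(38, 28) = 38

38


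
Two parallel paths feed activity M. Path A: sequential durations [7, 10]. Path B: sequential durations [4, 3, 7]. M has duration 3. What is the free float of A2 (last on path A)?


ES(A2) = sum of predecessors on chain A = 7
EF(A2) = ES + duration = 7 + 10 = 17
Successor of A2 is M. ES(M) = max(sum(A), sum(B)) = max(17, 14) = 17
Free float = ES(successor) - EF(current) = 17 - 17 = 0

0


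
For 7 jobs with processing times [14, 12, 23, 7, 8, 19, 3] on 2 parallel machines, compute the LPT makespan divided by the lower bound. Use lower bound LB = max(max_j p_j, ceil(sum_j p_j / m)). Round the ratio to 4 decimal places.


LPT order: [23, 19, 14, 12, 8, 7, 3]
Machine loads after assignment: [42, 44]
LPT makespan = 44
Lower bound = max(max_job, ceil(total/2)) = max(23, 43) = 43
Ratio = 44 / 43 = 1.0233

1.0233


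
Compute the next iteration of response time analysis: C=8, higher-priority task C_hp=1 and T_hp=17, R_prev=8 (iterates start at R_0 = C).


R_next = C + ceil(R_prev / T_hp) * C_hp
ceil(8 / 17) = ceil(0.4706) = 1
Interference = 1 * 1 = 1
R_next = 8 + 1 = 9

9


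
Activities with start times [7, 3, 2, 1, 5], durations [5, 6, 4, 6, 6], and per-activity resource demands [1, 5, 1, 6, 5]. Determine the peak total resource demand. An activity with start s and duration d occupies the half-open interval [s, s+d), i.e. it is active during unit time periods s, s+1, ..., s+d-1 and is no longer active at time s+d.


Each activity i is active on [start_i, start_i + duration_i).
Compute total resource usage per time slot:
  t=0: active resources = [], total = 0
  t=1: active resources = [6], total = 6
  t=2: active resources = [1, 6], total = 7
  t=3: active resources = [5, 1, 6], total = 12
  t=4: active resources = [5, 1, 6], total = 12
  t=5: active resources = [5, 1, 6, 5], total = 17
  t=6: active resources = [5, 6, 5], total = 16
  t=7: active resources = [1, 5, 5], total = 11
  t=8: active resources = [1, 5, 5], total = 11
  t=9: active resources = [1, 5], total = 6
  t=10: active resources = [1, 5], total = 6
  t=11: active resources = [1], total = 1
Peak resource demand = 17

17


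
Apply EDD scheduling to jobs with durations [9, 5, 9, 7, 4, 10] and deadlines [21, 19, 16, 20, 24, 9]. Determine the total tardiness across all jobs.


Sort by due date (EDD order): [(10, 9), (9, 16), (5, 19), (7, 20), (9, 21), (4, 24)]
Compute completion times and tardiness:
  Job 1: p=10, d=9, C=10, tardiness=max(0,10-9)=1
  Job 2: p=9, d=16, C=19, tardiness=max(0,19-16)=3
  Job 3: p=5, d=19, C=24, tardiness=max(0,24-19)=5
  Job 4: p=7, d=20, C=31, tardiness=max(0,31-20)=11
  Job 5: p=9, d=21, C=40, tardiness=max(0,40-21)=19
  Job 6: p=4, d=24, C=44, tardiness=max(0,44-24)=20
Total tardiness = 59

59


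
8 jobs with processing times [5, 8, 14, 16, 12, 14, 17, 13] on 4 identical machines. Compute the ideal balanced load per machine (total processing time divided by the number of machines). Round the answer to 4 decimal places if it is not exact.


Total processing time = 5 + 8 + 14 + 16 + 12 + 14 + 17 + 13 = 99
Number of machines = 4
Ideal balanced load = 99 / 4 = 24.75

24.75


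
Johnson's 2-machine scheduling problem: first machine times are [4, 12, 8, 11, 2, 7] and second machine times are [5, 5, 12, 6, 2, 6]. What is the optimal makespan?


Apply Johnson's rule:
  Group 1 (a <= b): [(5, 2, 2), (1, 4, 5), (3, 8, 12)]
  Group 2 (a > b): [(4, 11, 6), (6, 7, 6), (2, 12, 5)]
Optimal job order: [5, 1, 3, 4, 6, 2]
Schedule:
  Job 5: M1 done at 2, M2 done at 4
  Job 1: M1 done at 6, M2 done at 11
  Job 3: M1 done at 14, M2 done at 26
  Job 4: M1 done at 25, M2 done at 32
  Job 6: M1 done at 32, M2 done at 38
  Job 2: M1 done at 44, M2 done at 49
Makespan = 49

49


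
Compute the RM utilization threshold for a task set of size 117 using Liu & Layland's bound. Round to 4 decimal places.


Compute 2^(1/117) = 1.0059419185
Subtract 1: 1.0059419185 - 1 = 0.0059419185
Multiply by n: 117 * 0.0059419185 = 0.6952044645
Round to 4 dp: 0.6952

0.6952


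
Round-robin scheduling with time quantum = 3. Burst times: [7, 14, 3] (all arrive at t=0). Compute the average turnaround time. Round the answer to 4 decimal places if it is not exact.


Time quantum = 3
Execution trace:
  J1 runs 3 units, time = 3
  J2 runs 3 units, time = 6
  J3 runs 3 units, time = 9
  J1 runs 3 units, time = 12
  J2 runs 3 units, time = 15
  J1 runs 1 units, time = 16
  J2 runs 3 units, time = 19
  J2 runs 3 units, time = 22
  J2 runs 2 units, time = 24
Finish times: [16, 24, 9]
Average turnaround = 49/3 = 16.3333

16.3333


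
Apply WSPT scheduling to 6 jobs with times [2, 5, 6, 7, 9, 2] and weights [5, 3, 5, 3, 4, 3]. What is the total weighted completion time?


Compute p/w ratios and sort ascending (WSPT): [(2, 5), (2, 3), (6, 5), (5, 3), (9, 4), (7, 3)]
Compute weighted completion times:
  Job (p=2,w=5): C=2, w*C=5*2=10
  Job (p=2,w=3): C=4, w*C=3*4=12
  Job (p=6,w=5): C=10, w*C=5*10=50
  Job (p=5,w=3): C=15, w*C=3*15=45
  Job (p=9,w=4): C=24, w*C=4*24=96
  Job (p=7,w=3): C=31, w*C=3*31=93
Total weighted completion time = 306

306


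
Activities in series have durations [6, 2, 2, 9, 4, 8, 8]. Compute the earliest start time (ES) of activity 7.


Activity 7 starts after activities 1 through 6 complete.
Predecessor durations: [6, 2, 2, 9, 4, 8]
ES = 6 + 2 + 2 + 9 + 4 + 8 = 31

31


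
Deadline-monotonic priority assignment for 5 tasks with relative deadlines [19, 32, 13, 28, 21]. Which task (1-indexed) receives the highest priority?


Sort tasks by relative deadline (ascending):
  Task 3: deadline = 13
  Task 1: deadline = 19
  Task 5: deadline = 21
  Task 4: deadline = 28
  Task 2: deadline = 32
Priority order (highest first): [3, 1, 5, 4, 2]
Highest priority task = 3

3


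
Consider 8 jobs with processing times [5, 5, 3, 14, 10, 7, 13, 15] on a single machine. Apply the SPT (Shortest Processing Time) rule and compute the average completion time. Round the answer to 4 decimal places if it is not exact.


Sort jobs by processing time (SPT order): [3, 5, 5, 7, 10, 13, 14, 15]
Compute completion times sequentially:
  Job 1: processing = 3, completes at 3
  Job 2: processing = 5, completes at 8
  Job 3: processing = 5, completes at 13
  Job 4: processing = 7, completes at 20
  Job 5: processing = 10, completes at 30
  Job 6: processing = 13, completes at 43
  Job 7: processing = 14, completes at 57
  Job 8: processing = 15, completes at 72
Sum of completion times = 246
Average completion time = 246/8 = 30.75

30.75


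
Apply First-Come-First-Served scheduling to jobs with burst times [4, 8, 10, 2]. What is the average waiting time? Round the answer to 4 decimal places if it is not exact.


FCFS order (as given): [4, 8, 10, 2]
Waiting times:
  Job 1: wait = 0
  Job 2: wait = 4
  Job 3: wait = 12
  Job 4: wait = 22
Sum of waiting times = 38
Average waiting time = 38/4 = 9.5

9.5


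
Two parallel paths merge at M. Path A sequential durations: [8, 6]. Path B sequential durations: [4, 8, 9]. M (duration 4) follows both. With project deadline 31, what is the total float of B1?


Forward pass: ES(B1) = sum of predecessors on chain B = 0
EF = ES + duration = 0 + 4 = 4
Backward pass: LF(M) = deadline = 31; LS(M) = 31 - 4 = 27
LF(B1) = LS(M) - sum(successors on chain B) = 27 - 17 = 10
LS = LF - duration = 10 - 4 = 6
Total float = LS - ES = 6 - 0 = 6

6


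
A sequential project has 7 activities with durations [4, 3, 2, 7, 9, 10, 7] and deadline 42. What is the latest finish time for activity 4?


LF(activity 4) = deadline - sum of successor durations
Successors: activities 5 through 7 with durations [9, 10, 7]
Sum of successor durations = 26
LF = 42 - 26 = 16

16


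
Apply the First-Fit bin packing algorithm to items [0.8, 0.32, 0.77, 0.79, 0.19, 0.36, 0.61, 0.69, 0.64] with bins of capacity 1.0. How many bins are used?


Place items sequentially using First-Fit:
  Item 0.8 -> new Bin 1
  Item 0.32 -> new Bin 2
  Item 0.77 -> new Bin 3
  Item 0.79 -> new Bin 4
  Item 0.19 -> Bin 1 (now 0.99)
  Item 0.36 -> Bin 2 (now 0.68)
  Item 0.61 -> new Bin 5
  Item 0.69 -> new Bin 6
  Item 0.64 -> new Bin 7
Total bins used = 7

7


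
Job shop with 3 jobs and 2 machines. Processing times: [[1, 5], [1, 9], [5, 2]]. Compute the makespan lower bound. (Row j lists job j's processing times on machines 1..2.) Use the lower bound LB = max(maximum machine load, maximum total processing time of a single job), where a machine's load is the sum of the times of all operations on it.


Machine loads:
  Machine 1: 1 + 1 + 5 = 7
  Machine 2: 5 + 9 + 2 = 16
Max machine load = 16
Job totals:
  Job 1: 6
  Job 2: 10
  Job 3: 7
Max job total = 10
Lower bound = max(16, 10) = 16

16


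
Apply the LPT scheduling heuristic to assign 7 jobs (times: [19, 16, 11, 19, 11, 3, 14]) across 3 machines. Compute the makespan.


Sort jobs in decreasing order (LPT): [19, 19, 16, 14, 11, 11, 3]
Assign each job to the least loaded machine:
  Machine 1: jobs [19, 11, 3], load = 33
  Machine 2: jobs [19, 11], load = 30
  Machine 3: jobs [16, 14], load = 30
Makespan = max load = 33

33


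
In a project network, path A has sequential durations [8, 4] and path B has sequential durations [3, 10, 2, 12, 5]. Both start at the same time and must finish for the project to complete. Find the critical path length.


Path A total = 8 + 4 = 12
Path B total = 3 + 10 + 2 + 12 + 5 = 32
Critical path = longest path = max(12, 32) = 32

32


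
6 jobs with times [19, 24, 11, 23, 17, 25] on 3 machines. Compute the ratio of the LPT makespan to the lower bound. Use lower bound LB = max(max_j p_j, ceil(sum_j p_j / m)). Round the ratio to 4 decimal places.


LPT order: [25, 24, 23, 19, 17, 11]
Machine loads after assignment: [36, 41, 42]
LPT makespan = 42
Lower bound = max(max_job, ceil(total/3)) = max(25, 40) = 40
Ratio = 42 / 40 = 1.05

1.05


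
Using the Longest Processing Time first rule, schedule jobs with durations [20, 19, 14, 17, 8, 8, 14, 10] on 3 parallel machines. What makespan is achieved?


Sort jobs in decreasing order (LPT): [20, 19, 17, 14, 14, 10, 8, 8]
Assign each job to the least loaded machine:
  Machine 1: jobs [20, 10, 8], load = 38
  Machine 2: jobs [19, 14], load = 33
  Machine 3: jobs [17, 14, 8], load = 39
Makespan = max load = 39

39


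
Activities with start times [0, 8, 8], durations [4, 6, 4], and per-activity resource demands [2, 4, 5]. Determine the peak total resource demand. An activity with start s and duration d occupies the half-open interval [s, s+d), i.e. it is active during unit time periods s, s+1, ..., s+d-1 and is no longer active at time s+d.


Each activity i is active on [start_i, start_i + duration_i).
Compute total resource usage per time slot:
  t=0: active resources = [2], total = 2
  t=1: active resources = [2], total = 2
  t=2: active resources = [2], total = 2
  t=3: active resources = [2], total = 2
  t=4: active resources = [], total = 0
  t=5: active resources = [], total = 0
  t=6: active resources = [], total = 0
  t=7: active resources = [], total = 0
  t=8: active resources = [4, 5], total = 9
  t=9: active resources = [4, 5], total = 9
  t=10: active resources = [4, 5], total = 9
  t=11: active resources = [4, 5], total = 9
  t=12: active resources = [4], total = 4
  t=13: active resources = [4], total = 4
Peak resource demand = 9

9


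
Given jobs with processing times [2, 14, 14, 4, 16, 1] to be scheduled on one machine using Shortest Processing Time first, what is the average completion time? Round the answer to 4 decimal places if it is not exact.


Sort jobs by processing time (SPT order): [1, 2, 4, 14, 14, 16]
Compute completion times sequentially:
  Job 1: processing = 1, completes at 1
  Job 2: processing = 2, completes at 3
  Job 3: processing = 4, completes at 7
  Job 4: processing = 14, completes at 21
  Job 5: processing = 14, completes at 35
  Job 6: processing = 16, completes at 51
Sum of completion times = 118
Average completion time = 118/6 = 19.6667

19.6667


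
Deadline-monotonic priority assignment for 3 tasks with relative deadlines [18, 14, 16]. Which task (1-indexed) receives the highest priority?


Sort tasks by relative deadline (ascending):
  Task 2: deadline = 14
  Task 3: deadline = 16
  Task 1: deadline = 18
Priority order (highest first): [2, 3, 1]
Highest priority task = 2

2


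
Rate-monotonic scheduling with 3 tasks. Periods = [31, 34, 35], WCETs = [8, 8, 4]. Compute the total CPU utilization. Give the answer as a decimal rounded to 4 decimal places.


Compute individual utilizations (exact fractions):
  Task 1: C/T = 8/31 (approx. 0.2581)
  Task 2: C/T = 8/34 = 4/17 (approx. 0.2353)
  Task 3: C/T = 4/35 (approx. 0.1143)
Total utilization U = 8/31 + 4/17 + 4/35 = 11208/18445
Rounded to 4 decimal places: U = 0.6076
RM (Liu & Layland) bound for 3 tasks = 0.779763; compare with U = 11208/18445 (approx. 0.607644)
U <= bound, so schedulable by RM sufficient condition.

0.6076


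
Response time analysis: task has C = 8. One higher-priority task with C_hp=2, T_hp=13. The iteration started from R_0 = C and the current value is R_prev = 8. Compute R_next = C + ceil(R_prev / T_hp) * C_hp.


R_next = C + ceil(R_prev / T_hp) * C_hp
ceil(8 / 13) = ceil(0.6154) = 1
Interference = 1 * 2 = 2
R_next = 8 + 2 = 10

10


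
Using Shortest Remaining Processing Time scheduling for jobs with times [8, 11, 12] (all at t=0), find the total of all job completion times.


Since all jobs arrive at t=0, SRPT equals SPT ordering.
SPT order: [8, 11, 12]
Completion times:
  Job 1: p=8, C=8
  Job 2: p=11, C=19
  Job 3: p=12, C=31
Total completion time = 8 + 19 + 31 = 58

58


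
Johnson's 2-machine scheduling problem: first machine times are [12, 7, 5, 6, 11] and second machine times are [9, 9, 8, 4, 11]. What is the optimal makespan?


Apply Johnson's rule:
  Group 1 (a <= b): [(3, 5, 8), (2, 7, 9), (5, 11, 11)]
  Group 2 (a > b): [(1, 12, 9), (4, 6, 4)]
Optimal job order: [3, 2, 5, 1, 4]
Schedule:
  Job 3: M1 done at 5, M2 done at 13
  Job 2: M1 done at 12, M2 done at 22
  Job 5: M1 done at 23, M2 done at 34
  Job 1: M1 done at 35, M2 done at 44
  Job 4: M1 done at 41, M2 done at 48
Makespan = 48

48


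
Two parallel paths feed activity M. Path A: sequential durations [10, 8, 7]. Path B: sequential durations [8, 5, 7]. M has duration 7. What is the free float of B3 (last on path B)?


ES(B3) = sum of predecessors on chain B = 13
EF(B3) = ES + duration = 13 + 7 = 20
Successor of B3 is M. ES(M) = max(sum(A), sum(B)) = max(25, 20) = 25
Free float = ES(successor) - EF(current) = 25 - 20 = 5

5


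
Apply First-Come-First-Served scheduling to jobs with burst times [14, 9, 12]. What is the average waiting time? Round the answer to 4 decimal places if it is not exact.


FCFS order (as given): [14, 9, 12]
Waiting times:
  Job 1: wait = 0
  Job 2: wait = 14
  Job 3: wait = 23
Sum of waiting times = 37
Average waiting time = 37/3 = 12.3333

12.3333


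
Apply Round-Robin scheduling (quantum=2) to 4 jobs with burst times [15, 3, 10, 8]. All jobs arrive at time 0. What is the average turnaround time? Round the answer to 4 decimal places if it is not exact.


Time quantum = 2
Execution trace:
  J1 runs 2 units, time = 2
  J2 runs 2 units, time = 4
  J3 runs 2 units, time = 6
  J4 runs 2 units, time = 8
  J1 runs 2 units, time = 10
  J2 runs 1 units, time = 11
  J3 runs 2 units, time = 13
  J4 runs 2 units, time = 15
  J1 runs 2 units, time = 17
  J3 runs 2 units, time = 19
  J4 runs 2 units, time = 21
  J1 runs 2 units, time = 23
  J3 runs 2 units, time = 25
  J4 runs 2 units, time = 27
  J1 runs 2 units, time = 29
  J3 runs 2 units, time = 31
  J1 runs 2 units, time = 33
  J1 runs 2 units, time = 35
  J1 runs 1 units, time = 36
Finish times: [36, 11, 31, 27]
Average turnaround = 105/4 = 26.25

26.25


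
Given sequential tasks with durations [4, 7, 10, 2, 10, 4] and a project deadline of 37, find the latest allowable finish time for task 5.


LF(activity 5) = deadline - sum of successor durations
Successors: activities 6 through 6 with durations [4]
Sum of successor durations = 4
LF = 37 - 4 = 33

33


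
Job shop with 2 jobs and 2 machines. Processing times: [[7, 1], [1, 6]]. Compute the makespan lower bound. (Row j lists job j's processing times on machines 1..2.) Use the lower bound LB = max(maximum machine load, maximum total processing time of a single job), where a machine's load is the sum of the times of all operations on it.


Machine loads:
  Machine 1: 7 + 1 = 8
  Machine 2: 1 + 6 = 7
Max machine load = 8
Job totals:
  Job 1: 8
  Job 2: 7
Max job total = 8
Lower bound = max(8, 8) = 8

8


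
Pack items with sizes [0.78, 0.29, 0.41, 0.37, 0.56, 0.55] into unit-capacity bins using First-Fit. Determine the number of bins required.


Place items sequentially using First-Fit:
  Item 0.78 -> new Bin 1
  Item 0.29 -> new Bin 2
  Item 0.41 -> Bin 2 (now 0.7)
  Item 0.37 -> new Bin 3
  Item 0.56 -> Bin 3 (now 0.93)
  Item 0.55 -> new Bin 4
Total bins used = 4

4


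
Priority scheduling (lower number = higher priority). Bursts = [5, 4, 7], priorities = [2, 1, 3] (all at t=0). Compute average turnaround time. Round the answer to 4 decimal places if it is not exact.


Sort by priority (ascending = highest first):
Order: [(1, 4), (2, 5), (3, 7)]
Completion times:
  Priority 1, burst=4, C=4
  Priority 2, burst=5, C=9
  Priority 3, burst=7, C=16
Average turnaround = 29/3 = 9.6667

9.6667


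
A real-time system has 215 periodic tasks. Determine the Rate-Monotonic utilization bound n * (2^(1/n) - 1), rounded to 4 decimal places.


Compute 2^(1/215) = 1.0032291429
Subtract 1: 1.0032291429 - 1 = 0.0032291429
Multiply by n: 215 * 0.0032291429 = 0.6942657235
Round to 4 dp: 0.6943

0.6943


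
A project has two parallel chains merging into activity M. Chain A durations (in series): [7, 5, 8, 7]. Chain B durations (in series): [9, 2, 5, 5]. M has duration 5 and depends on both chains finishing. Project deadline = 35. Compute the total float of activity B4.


Forward pass: ES(B4) = sum of predecessors on chain B = 16
EF = ES + duration = 16 + 5 = 21
Backward pass: LF(M) = deadline = 35; LS(M) = 35 - 5 = 30
LF(B4) = LS(M) - sum(successors on chain B) = 30 - 0 = 30
LS = LF - duration = 30 - 5 = 25
Total float = LS - ES = 25 - 16 = 9

9


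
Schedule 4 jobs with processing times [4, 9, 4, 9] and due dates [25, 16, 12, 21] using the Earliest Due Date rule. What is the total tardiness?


Sort by due date (EDD order): [(4, 12), (9, 16), (9, 21), (4, 25)]
Compute completion times and tardiness:
  Job 1: p=4, d=12, C=4, tardiness=max(0,4-12)=0
  Job 2: p=9, d=16, C=13, tardiness=max(0,13-16)=0
  Job 3: p=9, d=21, C=22, tardiness=max(0,22-21)=1
  Job 4: p=4, d=25, C=26, tardiness=max(0,26-25)=1
Total tardiness = 2

2


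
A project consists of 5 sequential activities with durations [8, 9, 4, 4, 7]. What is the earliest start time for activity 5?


Activity 5 starts after activities 1 through 4 complete.
Predecessor durations: [8, 9, 4, 4]
ES = 8 + 9 + 4 + 4 = 25

25


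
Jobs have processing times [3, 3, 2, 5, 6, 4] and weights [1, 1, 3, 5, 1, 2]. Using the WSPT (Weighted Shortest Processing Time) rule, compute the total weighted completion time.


Compute p/w ratios and sort ascending (WSPT): [(2, 3), (5, 5), (4, 2), (3, 1), (3, 1), (6, 1)]
Compute weighted completion times:
  Job (p=2,w=3): C=2, w*C=3*2=6
  Job (p=5,w=5): C=7, w*C=5*7=35
  Job (p=4,w=2): C=11, w*C=2*11=22
  Job (p=3,w=1): C=14, w*C=1*14=14
  Job (p=3,w=1): C=17, w*C=1*17=17
  Job (p=6,w=1): C=23, w*C=1*23=23
Total weighted completion time = 117

117


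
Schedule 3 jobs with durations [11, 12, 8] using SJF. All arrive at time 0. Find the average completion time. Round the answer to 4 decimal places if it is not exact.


SJF order (ascending): [8, 11, 12]
Completion times:
  Job 1: burst=8, C=8
  Job 2: burst=11, C=19
  Job 3: burst=12, C=31
Average completion = 58/3 = 19.3333

19.3333


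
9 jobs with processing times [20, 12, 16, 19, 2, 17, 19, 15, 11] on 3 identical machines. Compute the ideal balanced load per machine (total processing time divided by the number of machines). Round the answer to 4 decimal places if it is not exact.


Total processing time = 20 + 12 + 16 + 19 + 2 + 17 + 19 + 15 + 11 = 131
Number of machines = 3
Ideal balanced load = 131 / 3 = 43.6667

43.6667


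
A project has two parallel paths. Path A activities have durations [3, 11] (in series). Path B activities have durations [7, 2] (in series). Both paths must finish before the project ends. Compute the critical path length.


Path A total = 3 + 11 = 14
Path B total = 7 + 2 = 9
Critical path = longest path = max(14, 9) = 14

14


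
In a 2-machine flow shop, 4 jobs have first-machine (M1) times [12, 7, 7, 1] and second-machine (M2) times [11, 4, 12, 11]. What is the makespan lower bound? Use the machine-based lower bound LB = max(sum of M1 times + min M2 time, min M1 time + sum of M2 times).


LB1 = sum(M1 times) + min(M2 times) = 27 + 4 = 31
LB2 = min(M1 times) + sum(M2 times) = 1 + 38 = 39
Lower bound = max(LB1, LB2) = max(31, 39) = 39

39


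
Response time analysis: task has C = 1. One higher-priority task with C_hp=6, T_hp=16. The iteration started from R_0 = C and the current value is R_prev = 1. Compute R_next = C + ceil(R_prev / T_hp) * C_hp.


R_next = C + ceil(R_prev / T_hp) * C_hp
ceil(1 / 16) = ceil(0.0625) = 1
Interference = 1 * 6 = 6
R_next = 1 + 6 = 7

7


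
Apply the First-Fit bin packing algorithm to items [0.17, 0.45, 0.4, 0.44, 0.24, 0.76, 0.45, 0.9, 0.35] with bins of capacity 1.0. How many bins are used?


Place items sequentially using First-Fit:
  Item 0.17 -> new Bin 1
  Item 0.45 -> Bin 1 (now 0.62)
  Item 0.4 -> new Bin 2
  Item 0.44 -> Bin 2 (now 0.84)
  Item 0.24 -> Bin 1 (now 0.86)
  Item 0.76 -> new Bin 3
  Item 0.45 -> new Bin 4
  Item 0.9 -> new Bin 5
  Item 0.35 -> Bin 4 (now 0.8)
Total bins used = 5

5


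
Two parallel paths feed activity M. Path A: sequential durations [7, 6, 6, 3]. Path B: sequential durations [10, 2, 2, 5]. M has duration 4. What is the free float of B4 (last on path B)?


ES(B4) = sum of predecessors on chain B = 14
EF(B4) = ES + duration = 14 + 5 = 19
Successor of B4 is M. ES(M) = max(sum(A), sum(B)) = max(22, 19) = 22
Free float = ES(successor) - EF(current) = 22 - 19 = 3

3


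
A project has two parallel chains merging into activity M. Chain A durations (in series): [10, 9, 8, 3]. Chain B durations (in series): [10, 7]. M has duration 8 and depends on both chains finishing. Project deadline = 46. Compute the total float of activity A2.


Forward pass: ES(A2) = sum of predecessors on chain A = 10
EF = ES + duration = 10 + 9 = 19
Backward pass: LF(M) = deadline = 46; LS(M) = 46 - 8 = 38
LF(A2) = LS(M) - sum(successors on chain A) = 38 - 11 = 27
LS = LF - duration = 27 - 9 = 18
Total float = LS - ES = 18 - 10 = 8

8


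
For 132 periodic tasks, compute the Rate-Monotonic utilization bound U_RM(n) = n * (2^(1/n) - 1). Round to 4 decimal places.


Compute 2^(1/132) = 1.0052649263
Subtract 1: 1.0052649263 - 1 = 0.0052649263
Multiply by n: 132 * 0.0052649263 = 0.6949702716
Round to 4 dp: 0.6950

0.6950


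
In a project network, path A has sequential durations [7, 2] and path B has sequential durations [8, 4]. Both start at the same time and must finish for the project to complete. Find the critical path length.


Path A total = 7 + 2 = 9
Path B total = 8 + 4 = 12
Critical path = longest path = max(9, 12) = 12

12


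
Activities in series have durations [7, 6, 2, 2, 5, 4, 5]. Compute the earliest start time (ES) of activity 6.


Activity 6 starts after activities 1 through 5 complete.
Predecessor durations: [7, 6, 2, 2, 5]
ES = 7 + 6 + 2 + 2 + 5 = 22

22


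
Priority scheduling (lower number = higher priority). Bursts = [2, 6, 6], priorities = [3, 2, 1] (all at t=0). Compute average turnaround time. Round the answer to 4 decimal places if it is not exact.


Sort by priority (ascending = highest first):
Order: [(1, 6), (2, 6), (3, 2)]
Completion times:
  Priority 1, burst=6, C=6
  Priority 2, burst=6, C=12
  Priority 3, burst=2, C=14
Average turnaround = 32/3 = 10.6667

10.6667


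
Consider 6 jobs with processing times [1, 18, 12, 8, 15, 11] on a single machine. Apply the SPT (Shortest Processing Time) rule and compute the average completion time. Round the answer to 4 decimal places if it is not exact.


Sort jobs by processing time (SPT order): [1, 8, 11, 12, 15, 18]
Compute completion times sequentially:
  Job 1: processing = 1, completes at 1
  Job 2: processing = 8, completes at 9
  Job 3: processing = 11, completes at 20
  Job 4: processing = 12, completes at 32
  Job 5: processing = 15, completes at 47
  Job 6: processing = 18, completes at 65
Sum of completion times = 174
Average completion time = 174/6 = 29.0

29.0


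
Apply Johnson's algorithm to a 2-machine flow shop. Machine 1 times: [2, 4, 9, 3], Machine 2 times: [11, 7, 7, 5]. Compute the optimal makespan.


Apply Johnson's rule:
  Group 1 (a <= b): [(1, 2, 11), (4, 3, 5), (2, 4, 7)]
  Group 2 (a > b): [(3, 9, 7)]
Optimal job order: [1, 4, 2, 3]
Schedule:
  Job 1: M1 done at 2, M2 done at 13
  Job 4: M1 done at 5, M2 done at 18
  Job 2: M1 done at 9, M2 done at 25
  Job 3: M1 done at 18, M2 done at 32
Makespan = 32

32


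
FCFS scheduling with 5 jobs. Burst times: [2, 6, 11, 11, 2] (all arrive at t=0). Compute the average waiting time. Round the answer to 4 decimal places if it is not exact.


FCFS order (as given): [2, 6, 11, 11, 2]
Waiting times:
  Job 1: wait = 0
  Job 2: wait = 2
  Job 3: wait = 8
  Job 4: wait = 19
  Job 5: wait = 30
Sum of waiting times = 59
Average waiting time = 59/5 = 11.8

11.8


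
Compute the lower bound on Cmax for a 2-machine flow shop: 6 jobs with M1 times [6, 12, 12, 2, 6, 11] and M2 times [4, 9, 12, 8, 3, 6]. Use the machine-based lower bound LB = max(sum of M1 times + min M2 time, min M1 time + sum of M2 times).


LB1 = sum(M1 times) + min(M2 times) = 49 + 3 = 52
LB2 = min(M1 times) + sum(M2 times) = 2 + 42 = 44
Lower bound = max(LB1, LB2) = max(52, 44) = 52

52
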